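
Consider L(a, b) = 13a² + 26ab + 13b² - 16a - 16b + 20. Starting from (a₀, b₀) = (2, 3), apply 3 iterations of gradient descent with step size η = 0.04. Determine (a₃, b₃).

(-2.953984, -1.953984)

∇L = (26a + 26b - 16, 26a + 26b - 16)
(a₁, b₁) = (2, 3) − 0.04·(114, 114) = (-2.56, -1.56)
(a₂, b₂) = (-2.56, -1.56) − 0.04·(-123.12, -123.12) = (2.3648, 3.3648)
(a₃, b₃) = (2.3648, 3.3648) − 0.04·(132.9696, 132.9696) = (-2.953984, -1.953984)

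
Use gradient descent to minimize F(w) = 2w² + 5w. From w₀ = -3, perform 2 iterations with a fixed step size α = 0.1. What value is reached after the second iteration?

-1.88

F′(w) = 4w + 5
Step 1: F′(-3) = -7; w₁ = -3 − 0.1·(-7) = -2.3
Step 2: F′(-2.3) = -4.2; w₂ = -2.3 − 0.1·(-4.2) = -1.88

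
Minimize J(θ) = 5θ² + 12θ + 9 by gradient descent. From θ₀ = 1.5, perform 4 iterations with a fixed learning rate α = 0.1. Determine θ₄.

-1.2

J′(θ) = 10θ + 12
θ₁ = 1.5 − 0.1·27 = -1.2
θ₂ = -1.2 − 0.1·0 = -1.2
θ₃ = -1.2 − 0.1·0 = -1.2
θ₄ = -1.2 − 0.1·0 = -1.2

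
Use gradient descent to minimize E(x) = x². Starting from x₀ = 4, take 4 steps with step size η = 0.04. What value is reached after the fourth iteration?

E′(x) = 2x
Step 1: E′(4) = 8; x₁ = 4 − 0.04·8 = 3.68
Step 2: E′(3.68) = 7.36; x₂ = 3.68 − 0.04·7.36 = 3.3856
Step 3: E′(3.3856) = 6.7712; x₃ = 3.3856 − 0.04·6.7712 = 3.114752
Step 4: E′(3.114752) = 6.229504; x₄ = 3.114752 − 0.04·6.229504 = 2.86557184

2.86557184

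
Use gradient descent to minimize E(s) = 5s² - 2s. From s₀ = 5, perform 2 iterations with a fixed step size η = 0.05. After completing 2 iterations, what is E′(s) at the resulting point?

E′(s) = 10s - 2
Step 1: E′(5) = 48; s₁ = 5 − 0.05·48 = 2.6
Step 2: E′(2.6) = 24; s₂ = 2.6 − 0.05·24 = 1.4
E′(s) at (1.4) = 12

12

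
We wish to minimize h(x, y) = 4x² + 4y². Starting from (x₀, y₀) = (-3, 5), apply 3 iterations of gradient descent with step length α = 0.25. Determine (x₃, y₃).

∇h = (8x, 8y)
Step 1: at (-3, 5), ∇h = (-24, 40) → (-3, 5) − 0.25·(-24, 40) = (3, -5)
Step 2: at (3, -5), ∇h = (24, -40) → (3, -5) − 0.25·(24, -40) = (-3, 5)
Step 3: at (-3, 5), ∇h = (-24, 40) → (-3, 5) − 0.25·(-24, 40) = (3, -5)

(3, -5)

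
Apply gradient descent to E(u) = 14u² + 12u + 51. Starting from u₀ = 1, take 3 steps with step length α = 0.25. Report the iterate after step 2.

51

E′(u) = 28u + 12
Step 1: E′(1) = 40; u₁ = 1 − 0.25·40 = -9
Step 2: E′(-9) = -240; u₂ = -9 − 0.25·(-240) = 51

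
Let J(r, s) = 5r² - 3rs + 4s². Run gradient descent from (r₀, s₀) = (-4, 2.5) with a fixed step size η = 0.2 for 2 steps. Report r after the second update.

∇J = (10r - 3s, -3r + 8s)
(r₁, s₁) = (-4, 2.5) − 0.2·(-47.5, 32) = (5.5, -3.9)
(r₂, s₂) = (5.5, -3.9) − 0.2·(66.7, -47.7) = (-7.84, 5.64)
r = -7.84

-7.84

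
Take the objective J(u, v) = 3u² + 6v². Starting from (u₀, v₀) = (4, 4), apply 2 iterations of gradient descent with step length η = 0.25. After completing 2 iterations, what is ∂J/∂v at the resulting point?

∇J = (6u, 12v)
(u₁, v₁) = (4, 4) − 0.25·(24, 48) = (-2, -8)
(u₂, v₂) = (-2, -8) − 0.25·(-12, -96) = (1, 16)
∂J/∂v at (1, 16) = 192

192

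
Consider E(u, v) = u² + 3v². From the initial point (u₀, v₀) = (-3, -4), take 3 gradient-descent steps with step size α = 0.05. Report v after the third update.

∇E = (2u, 6v)
Step 1: at (-3, -4), ∇E = (-6, -24) → (-3, -4) − 0.05·(-6, -24) = (-2.7, -2.8)
Step 2: at (-2.7, -2.8), ∇E = (-5.4, -16.8) → (-2.7, -2.8) − 0.05·(-5.4, -16.8) = (-2.43, -1.96)
Step 3: at (-2.43, -1.96), ∇E = (-4.86, -11.76) → (-2.43, -1.96) − 0.05·(-4.86, -11.76) = (-2.187, -1.372)
v = -1.372

-1.372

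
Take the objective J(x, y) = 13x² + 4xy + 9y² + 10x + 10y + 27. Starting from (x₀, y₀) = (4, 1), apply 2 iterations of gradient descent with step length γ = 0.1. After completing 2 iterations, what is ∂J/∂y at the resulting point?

148.48

∇J = (26x + 4y + 10, 4x + 18y + 10)
Step 1: at (4, 1), ∇J = (118, 44) → (4, 1) − 0.1·(118, 44) = (-7.8, -3.4)
Step 2: at (-7.8, -3.4), ∇J = (-206.4, -82.4) → (-7.8, -3.4) − 0.1·(-206.4, -82.4) = (12.84, 4.84)
∂J/∂y at (12.84, 4.84) = 148.48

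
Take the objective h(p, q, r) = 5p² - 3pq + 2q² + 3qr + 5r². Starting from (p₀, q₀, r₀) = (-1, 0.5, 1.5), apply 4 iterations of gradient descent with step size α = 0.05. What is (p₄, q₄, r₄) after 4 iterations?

∇h = (10p - 3q, -3p + 4q + 3r, 3q + 10r)
(p₁, q₁, r₁) = (-1, 0.5, 1.5) − 0.05·(-11.5, 9.5, 16.5) = (-0.425, 0.025, 0.675)
(p₂, q₂, r₂) = (-0.425, 0.025, 0.675) − 0.05·(-4.325, 3.4, 6.825) = (-0.20875, -0.145, 0.33375)
(p₃, q₃, r₃) = (-0.20875, -0.145, 0.33375) − 0.05·(-1.6525, 1.0475, 2.9025) = (-0.126125, -0.197375, 0.188625)
(p₄, q₄, r₄) = (-0.126125, -0.197375, 0.188625) − 0.05·(-0.669125, 0.15475, 1.294125) = (-0.09266875, -0.2051125, 0.12391875)

(-0.09266875, -0.2051125, 0.12391875)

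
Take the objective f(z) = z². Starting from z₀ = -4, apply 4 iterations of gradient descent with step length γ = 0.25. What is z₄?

-0.25

f′(z) = 2z
z₁ = -4 − 0.25·(-8) = -2
z₂ = -2 − 0.25·(-4) = -1
z₃ = -1 − 0.25·(-2) = -0.5
z₄ = -0.5 − 0.25·(-1) = -0.25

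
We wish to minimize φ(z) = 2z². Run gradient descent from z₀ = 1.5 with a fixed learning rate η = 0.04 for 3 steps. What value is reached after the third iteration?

φ′(z) = 4z
z₁ = 1.5 − 0.04·6 = 1.26
z₂ = 1.26 − 0.04·5.04 = 1.0584
z₃ = 1.0584 − 0.04·4.2336 = 0.889056

0.889056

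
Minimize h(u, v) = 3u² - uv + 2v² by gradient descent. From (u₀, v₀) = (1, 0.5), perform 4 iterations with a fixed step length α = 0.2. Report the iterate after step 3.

∇h = (6u - v, -u + 4v)
Step 1: at (1, 0.5), ∇h = (5.5, 1) → (1, 0.5) − 0.2·(5.5, 1) = (-0.1, 0.3)
Step 2: at (-0.1, 0.3), ∇h = (-0.9, 1.3) → (-0.1, 0.3) − 0.2·(-0.9, 1.3) = (0.08, 0.04)
Step 3: at (0.08, 0.04), ∇h = (0.44, 0.08) → (0.08, 0.04) − 0.2·(0.44, 0.08) = (-0.008, 0.024)

(-0.008, 0.024)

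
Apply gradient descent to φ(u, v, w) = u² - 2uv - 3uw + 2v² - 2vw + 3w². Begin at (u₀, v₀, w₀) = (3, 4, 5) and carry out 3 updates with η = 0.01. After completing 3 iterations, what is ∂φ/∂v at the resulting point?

-0.262824

∇φ = (2u - 2v - 3w, -2u + 4v - 2w, -3u - 2v + 6w)
(u₁, v₁, w₁) = (3, 4, 5) − 0.01·(-17, 0, 13) = (3.17, 4, 4.87)
(u₂, v₂, w₂) = (3.17, 4, 4.87) − 0.01·(-16.27, -0.08, 11.71) = (3.3327, 4.0008, 4.7529)
(u₃, v₃, w₃) = (3.3327, 4.0008, 4.7529) − 0.01·(-15.5949, -0.168, 10.5177) = (3.488649, 4.00248, 4.647723)
∂φ/∂v at (3.488649, 4.00248, 4.647723) = -0.262824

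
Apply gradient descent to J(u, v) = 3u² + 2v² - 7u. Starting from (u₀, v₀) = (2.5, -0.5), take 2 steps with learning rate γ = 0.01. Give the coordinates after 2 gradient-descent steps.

(2.3448, -0.4608)

∇J = (6u - 7, 4v)
Step 1: at (2.5, -0.5), ∇J = (8, -2) → (2.5, -0.5) − 0.01·(8, -2) = (2.42, -0.48)
Step 2: at (2.42, -0.48), ∇J = (7.52, -1.92) → (2.42, -0.48) − 0.01·(7.52, -1.92) = (2.3448, -0.4608)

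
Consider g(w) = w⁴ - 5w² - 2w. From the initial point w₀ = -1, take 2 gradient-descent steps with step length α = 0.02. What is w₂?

-1.15522304

g′(w) = 4w³ - 10w - 2
w₁ = -1 − 0.02·4 = -1.08
w₂ = -1.08 − 0.02·3.761152 = -1.15522304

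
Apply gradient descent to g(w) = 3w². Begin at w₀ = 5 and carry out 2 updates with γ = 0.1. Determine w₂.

g′(w) = 6w
w₁ = 5 − 0.1·30 = 2
w₂ = 2 − 0.1·12 = 0.8

0.8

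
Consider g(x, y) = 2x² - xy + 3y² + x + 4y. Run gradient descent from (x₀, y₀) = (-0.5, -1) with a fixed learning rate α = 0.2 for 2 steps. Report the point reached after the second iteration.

(-0.44, -0.76)

∇g = (4x - y + 1, -x + 6y + 4)
Step 1: at (-0.5, -1), ∇g = (0, -1.5) → (-0.5, -1) − 0.2·(0, -1.5) = (-0.5, -0.7)
Step 2: at (-0.5, -0.7), ∇g = (-0.3, 0.3) → (-0.5, -0.7) − 0.2·(-0.3, 0.3) = (-0.44, -0.76)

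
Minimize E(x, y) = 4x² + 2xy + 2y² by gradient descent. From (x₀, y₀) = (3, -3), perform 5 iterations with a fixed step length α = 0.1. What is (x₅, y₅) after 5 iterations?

(0.22272, -0.5376)

∇E = (8x + 2y, 2x + 4y)
Step 1: at (3, -3), ∇E = (18, -6) → (3, -3) − 0.1·(18, -6) = (1.2, -2.4)
Step 2: at (1.2, -2.4), ∇E = (4.8, -7.2) → (1.2, -2.4) − 0.1·(4.8, -7.2) = (0.72, -1.68)
Step 3: at (0.72, -1.68), ∇E = (2.4, -5.28) → (0.72, -1.68) − 0.1·(2.4, -5.28) = (0.48, -1.152)
Step 4: at (0.48, -1.152), ∇E = (1.536, -3.648) → (0.48, -1.152) − 0.1·(1.536, -3.648) = (0.3264, -0.7872)
Step 5: at (0.3264, -0.7872), ∇E = (1.0368, -2.496) → (0.3264, -0.7872) − 0.1·(1.0368, -2.496) = (0.22272, -0.5376)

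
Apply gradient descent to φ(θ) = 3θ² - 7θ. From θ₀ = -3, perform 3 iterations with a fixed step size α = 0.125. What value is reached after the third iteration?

1.1015625

φ′(θ) = 6θ - 7
Step 1: φ′(-3) = -25; θ₁ = -3 − 0.125·(-25) = 0.125
Step 2: φ′(0.125) = -6.25; θ₂ = 0.125 − 0.125·(-6.25) = 0.90625
Step 3: φ′(0.90625) = -1.5625; θ₃ = 0.90625 − 0.125·(-1.5625) = 1.1015625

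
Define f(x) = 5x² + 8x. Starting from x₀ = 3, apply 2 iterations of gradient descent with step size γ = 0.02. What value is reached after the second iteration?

1.632

f′(x) = 10x + 8
x₁ = 3 − 0.02·38 = 2.24
x₂ = 2.24 − 0.02·30.4 = 1.632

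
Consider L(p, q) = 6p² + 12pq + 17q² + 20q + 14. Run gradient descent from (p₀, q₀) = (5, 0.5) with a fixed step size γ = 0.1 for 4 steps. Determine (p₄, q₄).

∇L = (12p + 12q, 12p + 34q + 20)
(p₁, q₁) = (5, 0.5) − 0.1·(66, 97) = (-1.6, -9.2)
(p₂, q₂) = (-1.6, -9.2) − 0.1·(-129.6, -312) = (11.36, 22)
(p₃, q₃) = (11.36, 22) − 0.1·(400.32, 904.32) = (-28.672, -68.432)
(p₄, q₄) = (-28.672, -68.432) − 0.1·(-1165.248, -2650.752) = (87.8528, 196.6432)

(87.8528, 196.6432)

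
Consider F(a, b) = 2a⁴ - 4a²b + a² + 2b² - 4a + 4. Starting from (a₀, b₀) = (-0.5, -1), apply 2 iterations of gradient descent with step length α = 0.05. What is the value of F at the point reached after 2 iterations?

∇F = (8a³ - 8ab + 2a - 4, -4a² + 4b)
(a₁, b₁) = (-0.5, -1) − 0.05·(-10, -5) = (0, -0.75)
(a₂, b₂) = (0, -0.75) − 0.05·(-4, -3) = (0.2, -0.6)
F(0.2, -0.6) = 4.0592

4.0592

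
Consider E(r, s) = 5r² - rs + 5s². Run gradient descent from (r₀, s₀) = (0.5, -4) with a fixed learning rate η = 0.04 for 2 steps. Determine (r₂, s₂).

∇E = (10r - s, -r + 10s)
Step 1: at (0.5, -4), ∇E = (9, -40.5) → (0.5, -4) − 0.04·(9, -40.5) = (0.14, -2.38)
Step 2: at (0.14, -2.38), ∇E = (3.78, -23.94) → (0.14, -2.38) − 0.04·(3.78, -23.94) = (-0.0112, -1.4224)

(-0.0112, -1.4224)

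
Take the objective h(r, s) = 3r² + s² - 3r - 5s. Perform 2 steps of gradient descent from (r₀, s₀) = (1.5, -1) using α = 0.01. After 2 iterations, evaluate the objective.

6.64125684

∇h = (6r - 3, 2s - 5)
Step 1: at (1.5, -1), ∇h = (6, -7) → (1.5, -1) − 0.01·(6, -7) = (1.44, -0.93)
Step 2: at (1.44, -0.93), ∇h = (5.64, -6.86) → (1.44, -0.93) − 0.01·(5.64, -6.86) = (1.3836, -0.8614)
h(1.3836, -0.8614) = 6.64125684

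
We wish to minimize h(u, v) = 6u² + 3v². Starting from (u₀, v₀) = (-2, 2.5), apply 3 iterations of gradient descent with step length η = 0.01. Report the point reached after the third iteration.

(-1.362944, 2.07646)

∇h = (12u, 6v)
(u₁, v₁) = (-2, 2.5) − 0.01·(-24, 15) = (-1.76, 2.35)
(u₂, v₂) = (-1.76, 2.35) − 0.01·(-21.12, 14.1) = (-1.5488, 2.209)
(u₃, v₃) = (-1.5488, 2.209) − 0.01·(-18.5856, 13.254) = (-1.362944, 2.07646)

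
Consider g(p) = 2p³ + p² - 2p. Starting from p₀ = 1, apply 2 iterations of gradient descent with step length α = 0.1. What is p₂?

g′(p) = 6p² + 2p - 2
p₁ = 1 − 0.1·6 = 0.4
p₂ = 0.4 − 0.1·(-0.24) = 0.424

0.424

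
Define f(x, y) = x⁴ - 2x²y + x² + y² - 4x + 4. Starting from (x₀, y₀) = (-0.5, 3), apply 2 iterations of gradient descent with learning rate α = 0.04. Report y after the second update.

∇f = (4x³ - 4xy + 2x - 4, -2x² + 2y)
(x₁, y₁) = (-0.5, 3) − 0.04·(0.5, 5.5) = (-0.52, 2.78)
(x₂, y₂) = (-0.52, 2.78) − 0.04·(0.179968, 5.0192) = (-0.52719872, 2.579232)
y = 2.579232

2.579232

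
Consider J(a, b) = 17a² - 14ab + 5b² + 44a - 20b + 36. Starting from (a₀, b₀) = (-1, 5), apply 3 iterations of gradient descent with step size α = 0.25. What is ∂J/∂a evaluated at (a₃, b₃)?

∇J = (34a - 14b + 44, -14a + 10b - 20)
Step 1: at (-1, 5), ∇J = (-60, 44) → (-1, 5) − 0.25·(-60, 44) = (14, -6)
Step 2: at (14, -6), ∇J = (604, -276) → (14, -6) − 0.25·(604, -276) = (-137, 63)
Step 3: at (-137, 63), ∇J = (-5496, 2528) → (-137, 63) − 0.25·(-5496, 2528) = (1237, -569)
∂J/∂a at (1237, -569) = 50068

50068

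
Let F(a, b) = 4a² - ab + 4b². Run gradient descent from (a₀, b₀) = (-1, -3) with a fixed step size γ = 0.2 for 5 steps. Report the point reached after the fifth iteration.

∇F = (8a - b, -a + 8b)
Step 1: at (-1, -3), ∇F = (-5, -23) → (-1, -3) − 0.2·(-5, -23) = (0, 1.6)
Step 2: at (0, 1.6), ∇F = (-1.6, 12.8) → (0, 1.6) − 0.2·(-1.6, 12.8) = (0.32, -0.96)
Step 3: at (0.32, -0.96), ∇F = (3.52, -8) → (0.32, -0.96) − 0.2·(3.52, -8) = (-0.384, 0.64)
Step 4: at (-0.384, 0.64), ∇F = (-3.712, 5.504) → (-0.384, 0.64) − 0.2·(-3.712, 5.504) = (0.3584, -0.4608)
Step 5: at (0.3584, -0.4608), ∇F = (3.328, -4.0448) → (0.3584, -0.4608) − 0.2·(3.328, -4.0448) = (-0.3072, 0.34816)

(-0.3072, 0.34816)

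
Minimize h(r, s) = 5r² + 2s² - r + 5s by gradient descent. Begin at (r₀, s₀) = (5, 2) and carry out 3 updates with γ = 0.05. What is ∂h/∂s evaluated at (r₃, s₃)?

6.656

∇h = (10r - 1, 4s + 5)
(r₁, s₁) = (5, 2) − 0.05·(49, 13) = (2.55, 1.35)
(r₂, s₂) = (2.55, 1.35) − 0.05·(24.5, 10.4) = (1.325, 0.83)
(r₃, s₃) = (1.325, 0.83) − 0.05·(12.25, 8.32) = (0.7125, 0.414)
∂h/∂s at (0.7125, 0.414) = 6.656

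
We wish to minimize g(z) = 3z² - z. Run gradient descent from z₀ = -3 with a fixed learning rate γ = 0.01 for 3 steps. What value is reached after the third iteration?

-2.463516

g′(z) = 6z - 1
Step 1: g′(-3) = -19; z₁ = -3 − 0.01·(-19) = -2.81
Step 2: g′(-2.81) = -17.86; z₂ = -2.81 − 0.01·(-17.86) = -2.6314
Step 3: g′(-2.6314) = -16.7884; z₃ = -2.6314 − 0.01·(-16.7884) = -2.463516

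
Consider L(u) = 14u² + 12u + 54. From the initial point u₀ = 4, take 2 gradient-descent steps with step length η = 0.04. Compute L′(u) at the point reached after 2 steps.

1.7856

L′(u) = 28u + 12
u₁ = 4 − 0.04·124 = -0.96
u₂ = -0.96 − 0.04·(-14.88) = -0.3648
L′(u) at (-0.3648) = 1.7856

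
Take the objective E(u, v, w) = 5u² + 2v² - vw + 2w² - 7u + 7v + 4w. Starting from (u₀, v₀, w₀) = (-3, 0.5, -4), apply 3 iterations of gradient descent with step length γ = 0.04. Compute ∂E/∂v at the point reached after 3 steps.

∇E = (10u - 7, 4v - w + 7, -v + 4w + 4)
Step 1: at (-3, 0.5, -4), ∇E = (-37, 13, -12.5) → (-3, 0.5, -4) − 0.04·(-37, 13, -12.5) = (-1.52, -0.02, -3.5)
Step 2: at (-1.52, -0.02, -3.5), ∇E = (-22.2, 10.42, -9.98) → (-1.52, -0.02, -3.5) − 0.04·(-22.2, 10.42, -9.98) = (-0.632, -0.4368, -3.1008)
Step 3: at (-0.632, -0.4368, -3.1008), ∇E = (-13.32, 8.3536, -7.9664) → (-0.632, -0.4368, -3.1008) − 0.04·(-13.32, 8.3536, -7.9664) = (-0.0992, -0.770944, -2.782144)
∂E/∂v at (-0.0992, -0.770944, -2.782144) = 6.698368

6.698368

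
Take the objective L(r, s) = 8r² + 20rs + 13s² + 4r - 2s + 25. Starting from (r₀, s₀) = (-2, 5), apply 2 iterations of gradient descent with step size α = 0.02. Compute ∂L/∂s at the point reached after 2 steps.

∇L = (16r + 20s + 4, 20r + 26s - 2)
(r₁, s₁) = (-2, 5) − 0.02·(72, 88) = (-3.44, 3.24)
(r₂, s₂) = (-3.44, 3.24) − 0.02·(13.76, 13.44) = (-3.7152, 2.9712)
∂L/∂s at (-3.7152, 2.9712) = 0.9472

0.9472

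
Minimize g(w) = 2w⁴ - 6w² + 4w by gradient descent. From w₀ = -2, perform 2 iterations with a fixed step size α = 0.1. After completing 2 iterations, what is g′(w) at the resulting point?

g′(w) = 8w³ - 12w + 4
Step 1: g′(-2) = -36; w₁ = -2 − 0.1·(-36) = 1.6
Step 2: g′(1.6) = 17.568; w₂ = 1.6 − 0.1·17.568 = -0.1568
g′(w) at (-0.1568) = 5.850759020544

5.850759020544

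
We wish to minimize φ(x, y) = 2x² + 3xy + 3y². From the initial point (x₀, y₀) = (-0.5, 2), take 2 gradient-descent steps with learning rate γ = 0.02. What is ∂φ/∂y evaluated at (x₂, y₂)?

∇φ = (4x + 3y, 3x + 6y)
Step 1: at (-0.5, 2), ∇φ = (4, 10.5) → (-0.5, 2) − 0.02·(4, 10.5) = (-0.58, 1.79)
Step 2: at (-0.58, 1.79), ∇φ = (3.05, 9) → (-0.58, 1.79) − 0.02·(3.05, 9) = (-0.641, 1.61)
∂φ/∂y at (-0.641, 1.61) = 7.737

7.737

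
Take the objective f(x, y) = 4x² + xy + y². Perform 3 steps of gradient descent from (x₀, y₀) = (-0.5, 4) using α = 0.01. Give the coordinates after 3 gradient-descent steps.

∇f = (8x + y, x + 2y)
Step 1: at (-0.5, 4), ∇f = (0, 7.5) → (-0.5, 4) − 0.01·(0, 7.5) = (-0.5, 3.925)
Step 2: at (-0.5, 3.925), ∇f = (-0.075, 7.35) → (-0.5, 3.925) − 0.01·(-0.075, 7.35) = (-0.49925, 3.8515)
Step 3: at (-0.49925, 3.8515), ∇f = (-0.1425, 7.20375) → (-0.49925, 3.8515) − 0.01·(-0.1425, 7.20375) = (-0.497825, 3.7794625)

(-0.497825, 3.7794625)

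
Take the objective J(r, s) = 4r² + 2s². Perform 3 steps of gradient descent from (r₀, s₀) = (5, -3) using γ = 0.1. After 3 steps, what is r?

∇J = (8r, 4s)
Step 1: at (5, -3), ∇J = (40, -12) → (5, -3) − 0.1·(40, -12) = (1, -1.8)
Step 2: at (1, -1.8), ∇J = (8, -7.2) → (1, -1.8) − 0.1·(8, -7.2) = (0.2, -1.08)
Step 3: at (0.2, -1.08), ∇J = (1.6, -4.32) → (0.2, -1.08) − 0.1·(1.6, -4.32) = (0.04, -0.648)
r = 0.04

0.04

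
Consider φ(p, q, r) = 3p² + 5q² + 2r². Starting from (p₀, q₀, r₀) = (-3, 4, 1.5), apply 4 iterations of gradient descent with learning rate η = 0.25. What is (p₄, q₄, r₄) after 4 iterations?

(-0.1875, 20.25, 0)

∇φ = (6p, 10q, 4r)
(p₁, q₁, r₁) = (-3, 4, 1.5) − 0.25·(-18, 40, 6) = (1.5, -6, 0)
(p₂, q₂, r₂) = (1.5, -6, 0) − 0.25·(9, -60, 0) = (-0.75, 9, 0)
(p₃, q₃, r₃) = (-0.75, 9, 0) − 0.25·(-4.5, 90, 0) = (0.375, -13.5, 0)
(p₄, q₄, r₄) = (0.375, -13.5, 0) − 0.25·(2.25, -135, 0) = (-0.1875, 20.25, 0)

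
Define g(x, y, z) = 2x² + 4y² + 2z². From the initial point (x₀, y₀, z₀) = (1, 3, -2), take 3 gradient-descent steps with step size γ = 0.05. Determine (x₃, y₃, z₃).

(0.512, 0.648, -1.024)

∇g = (4x, 8y, 4z)
Step 1: at (1, 3, -2), ∇g = (4, 24, -8) → (1, 3, -2) − 0.05·(4, 24, -8) = (0.8, 1.8, -1.6)
Step 2: at (0.8, 1.8, -1.6), ∇g = (3.2, 14.4, -6.4) → (0.8, 1.8, -1.6) − 0.05·(3.2, 14.4, -6.4) = (0.64, 1.08, -1.28)
Step 3: at (0.64, 1.08, -1.28), ∇g = (2.56, 8.64, -5.12) → (0.64, 1.08, -1.28) − 0.05·(2.56, 8.64, -5.12) = (0.512, 0.648, -1.024)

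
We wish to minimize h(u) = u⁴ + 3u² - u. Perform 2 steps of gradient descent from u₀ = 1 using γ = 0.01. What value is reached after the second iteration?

0.83525716

h′(u) = 4u³ + 6u - 1
Step 1: h′(1) = 9; u₁ = 1 − 0.01·9 = 0.91
Step 2: h′(0.91) = 7.474284; u₂ = 0.91 − 0.01·7.474284 = 0.83525716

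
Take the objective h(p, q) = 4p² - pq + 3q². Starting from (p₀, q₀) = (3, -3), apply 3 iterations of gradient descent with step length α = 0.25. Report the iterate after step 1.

(-3.75, 2.25)

∇h = (8p - q, -p + 6q)
(p₁, q₁) = (3, -3) − 0.25·(27, -21) = (-3.75, 2.25)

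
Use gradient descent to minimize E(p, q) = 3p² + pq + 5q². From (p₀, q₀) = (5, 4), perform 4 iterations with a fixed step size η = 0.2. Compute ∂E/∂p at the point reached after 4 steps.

14.272

∇E = (6p + q, p + 10q)
Step 1: at (5, 4), ∇E = (34, 45) → (5, 4) − 0.2·(34, 45) = (-1.8, -5)
Step 2: at (-1.8, -5), ∇E = (-15.8, -51.8) → (-1.8, -5) − 0.2·(-15.8, -51.8) = (1.36, 5.36)
Step 3: at (1.36, 5.36), ∇E = (13.52, 54.96) → (1.36, 5.36) − 0.2·(13.52, 54.96) = (-1.344, -5.632)
Step 4: at (-1.344, -5.632), ∇E = (-13.696, -57.664) → (-1.344, -5.632) − 0.2·(-13.696, -57.664) = (1.3952, 5.9008)
∂E/∂p at (1.3952, 5.9008) = 14.272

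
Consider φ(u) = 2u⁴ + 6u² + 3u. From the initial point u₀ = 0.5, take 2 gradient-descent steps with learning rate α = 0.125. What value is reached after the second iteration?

φ′(u) = 8u³ + 12u + 3
Step 1: φ′(0.5) = 10; u₁ = 0.5 − 0.125·10 = -0.75
Step 2: φ′(-0.75) = -9.375; u₂ = -0.75 − 0.125·(-9.375) = 0.421875

0.421875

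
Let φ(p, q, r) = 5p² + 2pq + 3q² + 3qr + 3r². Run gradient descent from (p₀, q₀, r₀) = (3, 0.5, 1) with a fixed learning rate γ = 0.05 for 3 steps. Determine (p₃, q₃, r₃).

∇φ = (10p + 2q, 2p + 6q + 3r, 3q + 6r)
Step 1: at (3, 0.5, 1), ∇φ = (31, 12, 7.5) → (3, 0.5, 1) − 0.05·(31, 12, 7.5) = (1.45, -0.1, 0.625)
Step 2: at (1.45, -0.1, 0.625), ∇φ = (14.3, 4.175, 3.45) → (1.45, -0.1, 0.625) − 0.05·(14.3, 4.175, 3.45) = (0.735, -0.30875, 0.4525)
Step 3: at (0.735, -0.30875, 0.4525), ∇φ = (6.7325, 0.975, 1.78875) → (0.735, -0.30875, 0.4525) − 0.05·(6.7325, 0.975, 1.78875) = (0.398375, -0.3575, 0.3630625)

(0.398375, -0.3575, 0.3630625)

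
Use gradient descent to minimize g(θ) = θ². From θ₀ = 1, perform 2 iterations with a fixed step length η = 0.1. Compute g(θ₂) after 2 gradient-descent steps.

g′(θ) = 2θ
θ₁ = 1 − 0.1·2 = 0.8
θ₂ = 0.8 − 0.1·1.6 = 0.64
g(0.64) = 0.4096

0.4096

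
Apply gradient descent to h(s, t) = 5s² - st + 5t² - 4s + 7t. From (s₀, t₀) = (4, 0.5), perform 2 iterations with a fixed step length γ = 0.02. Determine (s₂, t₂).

(2.7188, 0.1978)

∇h = (10s - t - 4, -s + 10t + 7)
(s₁, t₁) = (4, 0.5) − 0.02·(35.5, 8) = (3.29, 0.34)
(s₂, t₂) = (3.29, 0.34) − 0.02·(28.56, 7.11) = (2.7188, 0.1978)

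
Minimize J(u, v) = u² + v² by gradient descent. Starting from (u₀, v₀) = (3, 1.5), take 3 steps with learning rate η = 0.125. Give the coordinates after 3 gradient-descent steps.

(1.265625, 0.6328125)

∇J = (2u, 2v)
(u₁, v₁) = (3, 1.5) − 0.125·(6, 3) = (2.25, 1.125)
(u₂, v₂) = (2.25, 1.125) − 0.125·(4.5, 2.25) = (1.6875, 0.84375)
(u₃, v₃) = (1.6875, 0.84375) − 0.125·(3.375, 1.6875) = (1.265625, 0.6328125)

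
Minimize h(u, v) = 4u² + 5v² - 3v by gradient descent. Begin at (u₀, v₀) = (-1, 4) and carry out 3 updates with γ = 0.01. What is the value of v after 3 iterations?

∇h = (8u, 10v - 3)
Step 1: at (-1, 4), ∇h = (-8, 37) → (-1, 4) − 0.01·(-8, 37) = (-0.92, 3.63)
Step 2: at (-0.92, 3.63), ∇h = (-7.36, 33.3) → (-0.92, 3.63) − 0.01·(-7.36, 33.3) = (-0.8464, 3.297)
Step 3: at (-0.8464, 3.297), ∇h = (-6.7712, 29.97) → (-0.8464, 3.297) − 0.01·(-6.7712, 29.97) = (-0.778688, 2.9973)
v = 2.9973

2.9973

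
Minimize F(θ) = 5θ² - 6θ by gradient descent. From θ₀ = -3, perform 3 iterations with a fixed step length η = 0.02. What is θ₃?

F′(θ) = 10θ - 6
Step 1: F′(-3) = -36; θ₁ = -3 − 0.02·(-36) = -2.28
Step 2: F′(-2.28) = -28.8; θ₂ = -2.28 − 0.02·(-28.8) = -1.704
Step 3: F′(-1.704) = -23.04; θ₃ = -1.704 − 0.02·(-23.04) = -1.2432

-1.2432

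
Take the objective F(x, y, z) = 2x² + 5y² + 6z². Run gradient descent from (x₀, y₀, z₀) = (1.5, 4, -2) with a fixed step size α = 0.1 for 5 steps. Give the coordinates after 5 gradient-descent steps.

∇F = (4x, 10y, 12z)
(x₁, y₁, z₁) = (1.5, 4, -2) − 0.1·(6, 40, -24) = (0.9, 0, 0.4)
(x₂, y₂, z₂) = (0.9, 0, 0.4) − 0.1·(3.6, 0, 4.8) = (0.54, 0, -0.08)
(x₃, y₃, z₃) = (0.54, 0, -0.08) − 0.1·(2.16, 0, -0.96) = (0.324, 0, 0.016)
(x₄, y₄, z₄) = (0.324, 0, 0.016) − 0.1·(1.296, 0, 0.192) = (0.1944, 0, -0.0032)
(x₅, y₅, z₅) = (0.1944, 0, -0.0032) − 0.1·(0.7776, 0, -0.0384) = (0.11664, 0, 0.00064)

(0.11664, 0, 0.00064)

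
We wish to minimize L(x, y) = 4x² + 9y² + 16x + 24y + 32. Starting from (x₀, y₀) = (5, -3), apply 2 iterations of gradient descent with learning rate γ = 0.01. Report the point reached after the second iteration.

∇L = (8x + 16, 18y + 24)
(x₁, y₁) = (5, -3) − 0.01·(56, -30) = (4.44, -2.7)
(x₂, y₂) = (4.44, -2.7) − 0.01·(51.52, -24.6) = (3.9248, -2.454)

(3.9248, -2.454)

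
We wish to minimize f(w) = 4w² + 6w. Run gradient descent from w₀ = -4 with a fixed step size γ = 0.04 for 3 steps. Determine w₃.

-1.771904

f′(w) = 8w + 6
Step 1: f′(-4) = -26; w₁ = -4 − 0.04·(-26) = -2.96
Step 2: f′(-2.96) = -17.68; w₂ = -2.96 − 0.04·(-17.68) = -2.2528
Step 3: f′(-2.2528) = -12.0224; w₃ = -2.2528 − 0.04·(-12.0224) = -1.771904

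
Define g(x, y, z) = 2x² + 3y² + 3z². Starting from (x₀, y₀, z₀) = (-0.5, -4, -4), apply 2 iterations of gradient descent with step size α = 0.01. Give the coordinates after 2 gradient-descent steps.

(-0.4608, -3.5344, -3.5344)

∇g = (4x, 6y, 6z)
Step 1: at (-0.5, -4, -4), ∇g = (-2, -24, -24) → (-0.5, -4, -4) − 0.01·(-2, -24, -24) = (-0.48, -3.76, -3.76)
Step 2: at (-0.48, -3.76, -3.76), ∇g = (-1.92, -22.56, -22.56) → (-0.48, -3.76, -3.76) − 0.01·(-1.92, -22.56, -22.56) = (-0.4608, -3.5344, -3.5344)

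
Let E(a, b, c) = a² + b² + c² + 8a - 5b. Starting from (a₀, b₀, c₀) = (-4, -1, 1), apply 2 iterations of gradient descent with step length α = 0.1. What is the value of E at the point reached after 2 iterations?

-16.8228

∇E = (2a + 8, 2b - 5, 2c)
Step 1: at (-4, -1, 1), ∇E = (0, -7, 2) → (-4, -1, 1) − 0.1·(0, -7, 2) = (-4, -0.3, 0.8)
Step 2: at (-4, -0.3, 0.8), ∇E = (0, -5.6, 1.6) → (-4, -0.3, 0.8) − 0.1·(0, -5.6, 1.6) = (-4, 0.26, 0.64)
E(-4, 0.26, 0.64) = -16.8228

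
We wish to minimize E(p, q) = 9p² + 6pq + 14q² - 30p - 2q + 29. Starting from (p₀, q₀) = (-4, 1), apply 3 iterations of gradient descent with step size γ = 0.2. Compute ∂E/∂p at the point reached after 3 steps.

∇E = (18p + 6q - 30, 6p + 28q - 2)
(p₁, q₁) = (-4, 1) − 0.2·(-96, 2) = (15.2, 0.6)
(p₂, q₂) = (15.2, 0.6) − 0.2·(247.2, 106) = (-34.24, -20.6)
(p₃, q₃) = (-34.24, -20.6) − 0.2·(-769.92, -784.24) = (119.744, 136.248)
∂E/∂p at (119.744, 136.248) = 2942.88

2942.88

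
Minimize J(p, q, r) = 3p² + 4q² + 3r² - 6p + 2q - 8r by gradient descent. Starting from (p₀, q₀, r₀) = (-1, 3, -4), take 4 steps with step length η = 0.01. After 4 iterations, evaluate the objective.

72.43154074139392

∇J = (6p - 6, 8q + 2, 6r - 8)
Step 1: at (-1, 3, -4), ∇J = (-12, 26, -32) → (-1, 3, -4) − 0.01·(-12, 26, -32) = (-0.88, 2.74, -3.68)
Step 2: at (-0.88, 2.74, -3.68), ∇J = (-11.28, 23.92, -30.08) → (-0.88, 2.74, -3.68) − 0.01·(-11.28, 23.92, -30.08) = (-0.7672, 2.5008, -3.3792)
Step 3: at (-0.7672, 2.5008, -3.3792), ∇J = (-10.6032, 22.0064, -28.2752) → (-0.7672, 2.5008, -3.3792) − 0.01·(-10.6032, 22.0064, -28.2752) = (-0.661168, 2.280736, -3.096448)
Step 4: at (-0.661168, 2.280736, -3.096448), ∇J = (-9.967008, 20.245888, -26.578688) → (-0.661168, 2.280736, -3.096448) − 0.01·(-9.967008, 20.245888, -26.578688) = (-0.56149792, 2.07827712, -2.83066112)
J(-0.56149792, 2.07827712, -2.83066112) = 72.43154074139392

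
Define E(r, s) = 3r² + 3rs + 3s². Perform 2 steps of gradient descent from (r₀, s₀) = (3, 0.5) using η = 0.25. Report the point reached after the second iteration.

(2.8125, 2.65625)

∇E = (6r + 3s, 3r + 6s)
(r₁, s₁) = (3, 0.5) − 0.25·(19.5, 12) = (-1.875, -2.5)
(r₂, s₂) = (-1.875, -2.5) − 0.25·(-18.75, -20.625) = (2.8125, 2.65625)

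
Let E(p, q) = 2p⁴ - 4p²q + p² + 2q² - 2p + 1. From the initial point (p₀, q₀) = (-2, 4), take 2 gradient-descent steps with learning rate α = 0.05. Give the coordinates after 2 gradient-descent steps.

(-2.1848, 3.778)

∇E = (8p³ - 8pq + 2p - 2, -4p² + 4q)
(p₁, q₁) = (-2, 4) − 0.05·(-6, 0) = (-1.7, 4)
(p₂, q₂) = (-1.7, 4) − 0.05·(9.696, 4.44) = (-2.1848, 3.778)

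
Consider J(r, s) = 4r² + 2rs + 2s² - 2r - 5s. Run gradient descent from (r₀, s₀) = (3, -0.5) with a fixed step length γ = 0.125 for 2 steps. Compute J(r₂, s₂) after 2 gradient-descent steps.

∇J = (8r + 2s - 2, 2r + 4s - 5)
Step 1: at (3, -0.5), ∇J = (21, -1) → (3, -0.5) − 0.125·(21, -1) = (0.375, -0.375)
Step 2: at (0.375, -0.375), ∇J = (0.25, -5.75) → (0.375, -0.375) − 0.125·(0.25, -5.75) = (0.34375, 0.34375)
J(0.34375, 0.34375) = -1.4609375

-1.4609375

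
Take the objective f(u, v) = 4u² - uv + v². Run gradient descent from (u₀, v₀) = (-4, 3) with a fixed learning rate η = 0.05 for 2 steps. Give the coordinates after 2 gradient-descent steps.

(-1.225, 2.1375)

∇f = (8u - v, -u + 2v)
Step 1: at (-4, 3), ∇f = (-35, 10) → (-4, 3) − 0.05·(-35, 10) = (-2.25, 2.5)
Step 2: at (-2.25, 2.5), ∇f = (-20.5, 7.25) → (-2.25, 2.5) − 0.05·(-20.5, 7.25) = (-1.225, 2.1375)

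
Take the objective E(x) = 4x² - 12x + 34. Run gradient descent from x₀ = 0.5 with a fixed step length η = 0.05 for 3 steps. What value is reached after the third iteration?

E′(x) = 8x - 12
Step 1: E′(0.5) = -8; x₁ = 0.5 − 0.05·(-8) = 0.9
Step 2: E′(0.9) = -4.8; x₂ = 0.9 − 0.05·(-4.8) = 1.14
Step 3: E′(1.14) = -2.88; x₃ = 1.14 − 0.05·(-2.88) = 1.284

1.284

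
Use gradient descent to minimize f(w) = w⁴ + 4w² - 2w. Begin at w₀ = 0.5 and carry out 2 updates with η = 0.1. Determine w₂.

0.24375

f′(w) = 4w³ + 8w - 2
Step 1: f′(0.5) = 2.5; w₁ = 0.5 − 0.1·2.5 = 0.25
Step 2: f′(0.25) = 0.0625; w₂ = 0.25 − 0.1·0.0625 = 0.24375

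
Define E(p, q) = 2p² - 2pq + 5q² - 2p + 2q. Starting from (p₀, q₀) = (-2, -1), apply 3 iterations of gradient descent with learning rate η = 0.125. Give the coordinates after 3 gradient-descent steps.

∇E = (4p - 2q - 2, -2p + 10q + 2)
Step 1: at (-2, -1), ∇E = (-8, -4) → (-2, -1) − 0.125·(-8, -4) = (-1, -0.5)
Step 2: at (-1, -0.5), ∇E = (-5, -1) → (-1, -0.5) − 0.125·(-5, -1) = (-0.375, -0.375)
Step 3: at (-0.375, -0.375), ∇E = (-2.75, -1) → (-0.375, -0.375) − 0.125·(-2.75, -1) = (-0.03125, -0.25)

(-0.03125, -0.25)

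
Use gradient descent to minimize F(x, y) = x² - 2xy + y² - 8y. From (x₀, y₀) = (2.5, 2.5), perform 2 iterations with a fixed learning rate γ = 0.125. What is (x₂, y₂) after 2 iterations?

(2.75, 4.25)

∇F = (2x - 2y, -2x + 2y - 8)
(x₁, y₁) = (2.5, 2.5) − 0.125·(0, -8) = (2.5, 3.5)
(x₂, y₂) = (2.5, 3.5) − 0.125·(-2, -6) = (2.75, 4.25)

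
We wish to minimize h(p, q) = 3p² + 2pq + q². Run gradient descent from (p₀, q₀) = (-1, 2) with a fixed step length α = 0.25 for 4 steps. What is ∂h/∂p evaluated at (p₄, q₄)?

∇h = (6p + 2q, 2p + 2q)
(p₁, q₁) = (-1, 2) − 0.25·(-2, 2) = (-0.5, 1.5)
(p₂, q₂) = (-0.5, 1.5) − 0.25·(0, 2) = (-0.5, 1)
(p₃, q₃) = (-0.5, 1) − 0.25·(-1, 1) = (-0.25, 0.75)
(p₄, q₄) = (-0.25, 0.75) − 0.25·(0, 1) = (-0.25, 0.5)
∂h/∂p at (-0.25, 0.5) = -0.5

-0.5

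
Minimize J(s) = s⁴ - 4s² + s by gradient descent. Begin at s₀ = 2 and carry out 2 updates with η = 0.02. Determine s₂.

J′(s) = 4s³ - 8s + 1
s₁ = 2 − 0.02·17 = 1.66
s₂ = 1.66 − 0.02·6.017184 = 1.53965632

1.53965632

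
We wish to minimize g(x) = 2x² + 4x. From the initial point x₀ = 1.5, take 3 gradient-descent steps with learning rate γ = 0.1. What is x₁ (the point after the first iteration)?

g′(x) = 4x + 4
x₁ = 1.5 − 0.1·10 = 0.5

0.5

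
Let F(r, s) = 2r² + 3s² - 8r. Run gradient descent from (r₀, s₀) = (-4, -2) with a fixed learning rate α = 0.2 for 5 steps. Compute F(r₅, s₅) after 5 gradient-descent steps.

-7.9999913984

∇F = (4r - 8, 6s)
Step 1: at (-4, -2), ∇F = (-24, -12) → (-4, -2) − 0.2·(-24, -12) = (0.8, 0.4)
Step 2: at (0.8, 0.4), ∇F = (-4.8, 2.4) → (0.8, 0.4) − 0.2·(-4.8, 2.4) = (1.76, -0.08)
Step 3: at (1.76, -0.08), ∇F = (-0.96, -0.48) → (1.76, -0.08) − 0.2·(-0.96, -0.48) = (1.952, 0.016)
Step 4: at (1.952, 0.016), ∇F = (-0.192, 0.096) → (1.952, 0.016) − 0.2·(-0.192, 0.096) = (1.9904, -0.0032)
Step 5: at (1.9904, -0.0032), ∇F = (-0.0384, -0.0192) → (1.9904, -0.0032) − 0.2·(-0.0384, -0.0192) = (1.99808, 0.00064)
F(1.99808, 0.00064) = -7.9999913984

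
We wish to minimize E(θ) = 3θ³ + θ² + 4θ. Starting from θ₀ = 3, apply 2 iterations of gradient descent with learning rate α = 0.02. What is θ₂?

E′(θ) = 9θ² + 2θ + 4
θ₁ = 3 − 0.02·91 = 1.18
θ₂ = 1.18 − 0.02·18.8916 = 0.802168

0.802168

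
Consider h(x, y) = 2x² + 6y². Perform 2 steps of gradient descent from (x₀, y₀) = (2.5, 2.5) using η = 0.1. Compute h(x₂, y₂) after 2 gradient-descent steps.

1.68

∇h = (4x, 12y)
Step 1: at (2.5, 2.5), ∇h = (10, 30) → (2.5, 2.5) − 0.1·(10, 30) = (1.5, -0.5)
Step 2: at (1.5, -0.5), ∇h = (6, -6) → (1.5, -0.5) − 0.1·(6, -6) = (0.9, 0.1)
h(0.9, 0.1) = 1.68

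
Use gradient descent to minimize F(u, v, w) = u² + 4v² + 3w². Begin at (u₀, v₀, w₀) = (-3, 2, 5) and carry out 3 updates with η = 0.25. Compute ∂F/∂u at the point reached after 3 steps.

-0.75

∇F = (2u, 8v, 6w)
Step 1: at (-3, 2, 5), ∇F = (-6, 16, 30) → (-3, 2, 5) − 0.25·(-6, 16, 30) = (-1.5, -2, -2.5)
Step 2: at (-1.5, -2, -2.5), ∇F = (-3, -16, -15) → (-1.5, -2, -2.5) − 0.25·(-3, -16, -15) = (-0.75, 2, 1.25)
Step 3: at (-0.75, 2, 1.25), ∇F = (-1.5, 16, 7.5) → (-0.75, 2, 1.25) − 0.25·(-1.5, 16, 7.5) = (-0.375, -2, -0.625)
∂F/∂u at (-0.375, -2, -0.625) = -0.75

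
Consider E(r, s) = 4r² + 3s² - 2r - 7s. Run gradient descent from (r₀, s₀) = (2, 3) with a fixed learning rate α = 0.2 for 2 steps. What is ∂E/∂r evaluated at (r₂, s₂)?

5.04

∇E = (8r - 2, 6s - 7)
Step 1: at (2, 3), ∇E = (14, 11) → (2, 3) − 0.2·(14, 11) = (-0.8, 0.8)
Step 2: at (-0.8, 0.8), ∇E = (-8.4, -2.2) → (-0.8, 0.8) − 0.2·(-8.4, -2.2) = (0.88, 1.24)
∂E/∂r at (0.88, 1.24) = 5.04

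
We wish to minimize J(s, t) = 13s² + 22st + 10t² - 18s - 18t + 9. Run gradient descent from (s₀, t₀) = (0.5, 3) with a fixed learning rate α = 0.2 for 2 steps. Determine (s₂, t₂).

(86.18, 77.88)

∇J = (26s + 22t - 18, 22s + 20t - 18)
(s₁, t₁) = (0.5, 3) − 0.2·(61, 53) = (-11.7, -7.6)
(s₂, t₂) = (-11.7, -7.6) − 0.2·(-489.4, -427.4) = (86.18, 77.88)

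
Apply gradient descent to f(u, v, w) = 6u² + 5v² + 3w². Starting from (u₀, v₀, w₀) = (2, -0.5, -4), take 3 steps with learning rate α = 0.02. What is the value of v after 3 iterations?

∇f = (12u, 10v, 6w)
Step 1: at (2, -0.5, -4), ∇f = (24, -5, -24) → (2, -0.5, -4) − 0.02·(24, -5, -24) = (1.52, -0.4, -3.52)
Step 2: at (1.52, -0.4, -3.52), ∇f = (18.24, -4, -21.12) → (1.52, -0.4, -3.52) − 0.02·(18.24, -4, -21.12) = (1.1552, -0.32, -3.0976)
Step 3: at (1.1552, -0.32, -3.0976), ∇f = (13.8624, -3.2, -18.5856) → (1.1552, -0.32, -3.0976) − 0.02·(13.8624, -3.2, -18.5856) = (0.877952, -0.256, -2.725888)
v = -0.256

-0.256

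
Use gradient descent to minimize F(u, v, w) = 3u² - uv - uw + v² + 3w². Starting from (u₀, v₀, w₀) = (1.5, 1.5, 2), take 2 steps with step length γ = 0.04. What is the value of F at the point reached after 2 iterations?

7.30979008

∇F = (6u - v - w, -u + 2v, -u + 6w)
Step 1: at (1.5, 1.5, 2), ∇F = (5.5, 1.5, 10.5) → (1.5, 1.5, 2) − 0.04·(5.5, 1.5, 10.5) = (1.28, 1.44, 1.58)
Step 2: at (1.28, 1.44, 1.58), ∇F = (4.66, 1.6, 8.2) → (1.28, 1.44, 1.58) − 0.04·(4.66, 1.6, 8.2) = (1.0936, 1.376, 1.252)
F(1.0936, 1.376, 1.252) = 7.30979008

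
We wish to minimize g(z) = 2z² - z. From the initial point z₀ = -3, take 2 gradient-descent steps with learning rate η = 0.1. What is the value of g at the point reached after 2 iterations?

2.6128

g′(z) = 4z - 1
Step 1: g′(-3) = -13; z₁ = -3 − 0.1·(-13) = -1.7
Step 2: g′(-1.7) = -7.8; z₂ = -1.7 − 0.1·(-7.8) = -0.92
g(-0.92) = 2.6128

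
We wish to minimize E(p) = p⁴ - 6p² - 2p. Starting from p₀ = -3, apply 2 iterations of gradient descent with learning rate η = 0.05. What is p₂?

1.1514

E′(p) = 4p³ - 12p - 2
Step 1: E′(-3) = -74; p₁ = -3 − 0.05·(-74) = 0.7
Step 2: E′(0.7) = -9.028; p₂ = 0.7 − 0.05·(-9.028) = 1.1514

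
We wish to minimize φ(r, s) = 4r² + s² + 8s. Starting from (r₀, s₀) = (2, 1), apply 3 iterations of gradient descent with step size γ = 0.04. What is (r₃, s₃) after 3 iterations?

∇φ = (8r, 2s + 8)
Step 1: at (2, 1), ∇φ = (16, 10) → (2, 1) − 0.04·(16, 10) = (1.36, 0.6)
Step 2: at (1.36, 0.6), ∇φ = (10.88, 9.2) → (1.36, 0.6) − 0.04·(10.88, 9.2) = (0.9248, 0.232)
Step 3: at (0.9248, 0.232), ∇φ = (7.3984, 8.464) → (0.9248, 0.232) − 0.04·(7.3984, 8.464) = (0.628864, -0.10656)

(0.628864, -0.10656)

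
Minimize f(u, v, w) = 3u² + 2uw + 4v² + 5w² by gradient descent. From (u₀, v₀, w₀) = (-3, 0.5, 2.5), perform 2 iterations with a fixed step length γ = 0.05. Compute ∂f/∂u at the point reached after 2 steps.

∇f = (6u + 2w, 8v, 2u + 10w)
Step 1: at (-3, 0.5, 2.5), ∇f = (-13, 4, 19) → (-3, 0.5, 2.5) − 0.05·(-13, 4, 19) = (-2.35, 0.3, 1.55)
Step 2: at (-2.35, 0.3, 1.55), ∇f = (-11, 2.4, 10.8) → (-2.35, 0.3, 1.55) − 0.05·(-11, 2.4, 10.8) = (-1.8, 0.18, 1.01)
∂f/∂u at (-1.8, 0.18, 1.01) = -8.78

-8.78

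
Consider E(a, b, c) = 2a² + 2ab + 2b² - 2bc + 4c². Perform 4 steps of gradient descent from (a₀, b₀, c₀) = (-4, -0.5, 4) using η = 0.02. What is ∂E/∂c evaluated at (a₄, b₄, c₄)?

14.82347776

∇E = (4a + 2b, 2a + 4b - 2c, -2b + 8c)
(a₁, b₁, c₁) = (-4, -0.5, 4) − 0.02·(-17, -18, 33) = (-3.66, -0.14, 3.34)
(a₂, b₂, c₂) = (-3.66, -0.14, 3.34) − 0.02·(-14.92, -14.56, 27) = (-3.3616, 0.1512, 2.8)
(a₃, b₃, c₃) = (-3.3616, 0.1512, 2.8) − 0.02·(-13.144, -11.7184, 22.0976) = (-3.09872, 0.385568, 2.358048)
(a₄, b₄, c₄) = (-3.09872, 0.385568, 2.358048) − 0.02·(-11.623744, -9.371264, 18.093248) = (-2.86624512, 0.57299328, 1.99618304)
∂E/∂c at (-2.86624512, 0.57299328, 1.99618304) = 14.82347776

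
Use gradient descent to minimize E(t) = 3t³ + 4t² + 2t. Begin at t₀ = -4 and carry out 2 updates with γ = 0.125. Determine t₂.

E′(t) = 9t² + 8t + 2
t₁ = -4 − 0.125·114 = -18.25
t₂ = -18.25 − 0.125·2853.5625 = -374.9453125

-374.9453125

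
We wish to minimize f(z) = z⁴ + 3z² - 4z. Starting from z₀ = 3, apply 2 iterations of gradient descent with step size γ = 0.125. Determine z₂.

f′(z) = 4z³ + 6z - 4
z₁ = 3 − 0.125·122 = -12.25
z₂ = -12.25 − 0.125·(-7430.5625) = 916.5703125

916.5703125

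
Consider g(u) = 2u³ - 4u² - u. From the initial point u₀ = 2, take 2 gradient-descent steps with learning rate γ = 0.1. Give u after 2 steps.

1.426

g′(u) = 6u² - 8u - 1
u₁ = 2 − 0.1·7 = 1.3
u₂ = 1.3 − 0.1·(-1.26) = 1.426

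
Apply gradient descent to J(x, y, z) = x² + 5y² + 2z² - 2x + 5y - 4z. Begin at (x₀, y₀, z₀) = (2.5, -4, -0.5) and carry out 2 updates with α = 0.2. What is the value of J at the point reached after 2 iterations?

∇J = (2x - 2, 10y + 5, 4z - 4)
(x₁, y₁, z₁) = (2.5, -4, -0.5) − 0.2·(3, -35, -6) = (1.9, 3, 0.7)
(x₂, y₂, z₂) = (1.9, 3, 0.7) − 0.2·(1.8, 35, -1.2) = (1.54, -4, 0.94)
J(1.54, -4, 0.94) = 57.2988

57.2988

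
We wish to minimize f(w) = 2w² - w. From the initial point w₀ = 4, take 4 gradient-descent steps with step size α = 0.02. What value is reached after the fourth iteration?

f′(w) = 4w - 1
w₁ = 4 − 0.02·15 = 3.7
w₂ = 3.7 − 0.02·13.8 = 3.424
w₃ = 3.424 − 0.02·12.696 = 3.17008
w₄ = 3.17008 − 0.02·11.68032 = 2.9364736

2.9364736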